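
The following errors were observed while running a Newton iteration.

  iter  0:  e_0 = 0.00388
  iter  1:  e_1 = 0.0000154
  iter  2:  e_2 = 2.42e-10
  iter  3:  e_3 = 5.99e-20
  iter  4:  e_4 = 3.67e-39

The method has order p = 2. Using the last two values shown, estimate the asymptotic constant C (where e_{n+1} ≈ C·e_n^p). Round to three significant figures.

C ≈ e_4 / e_3^2
  = 3.67e-39 / (5.99e-20)^2
  = 3.67e-39 / 3.58801e-39 ≈ 1.0229

1.02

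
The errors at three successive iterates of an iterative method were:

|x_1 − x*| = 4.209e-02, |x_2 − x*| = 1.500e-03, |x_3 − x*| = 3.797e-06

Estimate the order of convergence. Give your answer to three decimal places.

p ≈ ln(|x_3 − x*|/|x_2 − x*|) / ln(|x_2 − x*|/|x_1 − x*|)
  = ln(3.797e-06/1.500e-03) / ln(1.500e-03/4.209e-02)
  = ln(0.00253133) / ln(0.0356379)
  = -5.979010 / -3.334346 ≈ 1.793158

1.793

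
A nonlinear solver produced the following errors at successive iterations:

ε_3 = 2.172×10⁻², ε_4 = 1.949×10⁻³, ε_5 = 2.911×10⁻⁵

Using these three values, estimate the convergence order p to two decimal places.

p ≈ ln(ε_5/ε_4) / ln(ε_4/ε_3)
  = ln(2.911×10⁻⁵/1.949×10⁻³) / ln(1.949×10⁻³/2.172×10⁻²)
  = ln(0.0149359) / ln(0.089733)
  = -4.20399 / -2.41092 ≈ 1.74373

1.74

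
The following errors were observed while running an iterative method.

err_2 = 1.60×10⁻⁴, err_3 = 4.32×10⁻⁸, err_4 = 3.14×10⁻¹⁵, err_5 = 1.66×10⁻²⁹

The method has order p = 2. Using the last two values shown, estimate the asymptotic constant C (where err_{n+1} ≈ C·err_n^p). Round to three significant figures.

1.68

C ≈ err_5 / err_4^2
  = 1.66×10⁻²⁹ / (3.14×10⁻¹⁵)^2
  = 1.66×10⁻²⁹ / 9.8596e-30 ≈ 1.6836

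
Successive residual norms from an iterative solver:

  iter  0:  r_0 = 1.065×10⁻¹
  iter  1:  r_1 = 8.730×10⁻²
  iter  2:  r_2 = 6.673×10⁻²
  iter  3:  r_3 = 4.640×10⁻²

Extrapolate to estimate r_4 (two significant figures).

First estimate the order: p ≈ ln(r_3/r_2) / ln(r_2/r_1) = ln(4.640×10⁻²/6.673×10⁻²)/ln(6.673×10⁻²/8.730×10⁻²) = ln(0.695339)/ln(0.764376) ≈ 1.3523.
Then r_4 ≈ r_3·(r_3/r_2)^p = 4.640×10⁻²·(0.695339)^1.3523 = 4.640×10⁻²·0.61179 ≈ 0.02839.

2.8e-2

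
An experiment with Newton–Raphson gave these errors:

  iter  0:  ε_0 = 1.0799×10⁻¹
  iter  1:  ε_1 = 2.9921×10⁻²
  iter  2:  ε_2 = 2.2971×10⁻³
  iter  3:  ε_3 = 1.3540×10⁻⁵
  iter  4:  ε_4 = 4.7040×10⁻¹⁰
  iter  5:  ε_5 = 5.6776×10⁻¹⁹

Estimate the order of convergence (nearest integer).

Consecutive ratios: ε_5/ε_4 = 5.6776×10⁻¹⁹/4.7040×10⁻¹⁰ = 1.20697e-09, ε_4/ε_3 = 4.7040×10⁻¹⁰/1.3540×10⁻⁵ = 3.47415e-05.
p ≈ ln(1.20697e-09)/ln(3.47415e-05) = -20.5352/-10.2676 ≈ 2.00.
So the convergence is quadratic (order 2).

2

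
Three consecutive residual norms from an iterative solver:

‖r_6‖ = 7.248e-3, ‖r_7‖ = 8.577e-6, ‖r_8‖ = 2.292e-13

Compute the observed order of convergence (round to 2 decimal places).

p ≈ ln(‖r_8‖/‖r_7‖) / ln(‖r_7‖/‖r_6‖)
  = ln(2.292e-13/8.577e-6) / ln(8.577e-6/7.248e-3)
  = ln(2.67226e-08) / ln(0.00118336)
  = -17.43776 / -6.73940 ≈ 2.58744

2.59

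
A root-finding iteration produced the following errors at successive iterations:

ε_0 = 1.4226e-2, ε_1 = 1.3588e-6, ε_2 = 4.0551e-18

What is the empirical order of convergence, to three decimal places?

p ≈ ln(ε_2/ε_1) / ln(ε_1/ε_0)
  = ln(4.0551e-18/1.3588e-6) / ln(1.3588e-6/1.4226e-2)
  = ln(2.98432e-12) / ln(9.55153e-05)
  = -26.537649 / -9.256224 ≈ 2.867006

2.867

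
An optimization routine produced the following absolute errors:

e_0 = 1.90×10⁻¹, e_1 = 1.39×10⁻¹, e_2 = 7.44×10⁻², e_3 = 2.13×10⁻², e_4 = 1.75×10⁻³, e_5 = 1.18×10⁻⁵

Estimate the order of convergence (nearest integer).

2

Consecutive ratios: e_5/e_4 = 1.18×10⁻⁵/1.75×10⁻³ = 0.00674286, e_4/e_3 = 1.75×10⁻³/2.13×10⁻² = 0.0821596.
p ≈ ln(0.00674286)/ln(0.0821596) = -4.9993/-2.4991 ≈ 2.00.
So the convergence is quadratic (order 2).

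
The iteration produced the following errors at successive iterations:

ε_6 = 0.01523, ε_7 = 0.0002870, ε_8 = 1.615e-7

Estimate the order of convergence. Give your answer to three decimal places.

1.884

p ≈ ln(ε_8/ε_7) / ln(ε_7/ε_6)
  = ln(1.615e-7/0.0002870) / ln(0.0002870/0.01523)
  = ln(0.000562718) / ln(0.0188444)
  = -7.482732 / -3.971539 ≈ 1.884089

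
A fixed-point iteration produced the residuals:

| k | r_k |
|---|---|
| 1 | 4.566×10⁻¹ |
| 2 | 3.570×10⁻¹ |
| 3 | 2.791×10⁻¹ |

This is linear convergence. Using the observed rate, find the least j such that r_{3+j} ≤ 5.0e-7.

54

Rate ρ ≈ r_3/r_2 = 2.791×10⁻¹/3.570×10⁻¹ = 0.7818.
After j more steps, r_{3+j} ≈ 2.791×10⁻¹·ρ^j; need ρ^j ≤ 5.0e-7/2.791×10⁻¹ = 1.79147e-06.
j ≥ ln(1.79147e-06)/ln(0.7818) = -13.2325/-0.24616 = 53.756.
So 54 more iterations are needed.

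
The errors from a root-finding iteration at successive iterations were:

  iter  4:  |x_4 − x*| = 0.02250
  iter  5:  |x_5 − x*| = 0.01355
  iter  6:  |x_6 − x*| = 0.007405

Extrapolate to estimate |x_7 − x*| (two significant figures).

First estimate the order: p ≈ ln(|x_6 − x*|/|x_5 − x*|) / ln(|x_5 − x*|/|x_4 − x*|) = ln(0.007405/0.01355)/ln(0.01355/0.02250) = ln(0.546494)/ln(0.602222) ≈ 1.1915.
Then |x_7 − x*| ≈ |x_6 − x*|·(|x_6 − x*|/|x_5 − x*|)^p = 0.007405·(0.546494)^1.1915 = 0.007405·0.48678 ≈ 0.003605.

3.6e-3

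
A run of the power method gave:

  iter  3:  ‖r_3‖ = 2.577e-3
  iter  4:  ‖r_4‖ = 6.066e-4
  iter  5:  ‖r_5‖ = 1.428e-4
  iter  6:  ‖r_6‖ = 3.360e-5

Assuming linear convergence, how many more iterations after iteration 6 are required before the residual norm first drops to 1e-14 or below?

16

Rate ρ ≈ ‖r_6‖/‖r_5‖ = 3.360e-5/1.428e-4 = 0.2353.
After j more steps, ‖r_{6+j}‖ ≈ 3.360e-5·ρ^j; need ρ^j ≤ 1e-14/3.360e-5 = 2.97619e-10.
j ≥ ln(2.97619e-10)/ln(0.2353) = -21.9352/-1.44689 = 15.160.
So 16 more iterations are needed.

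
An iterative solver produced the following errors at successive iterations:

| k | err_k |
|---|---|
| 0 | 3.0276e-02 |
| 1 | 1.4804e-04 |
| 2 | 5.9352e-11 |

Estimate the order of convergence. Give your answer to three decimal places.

2.768

p ≈ ln(err_2/err_1) / ln(err_1/err_0)
  = ln(5.9352e-11/1.4804e-04) / ln(1.4804e-04/3.0276e-02)
  = ln(4.00919e-07) / ln(0.00488968)
  = -14.729506 / -5.320628 ≈ 2.768377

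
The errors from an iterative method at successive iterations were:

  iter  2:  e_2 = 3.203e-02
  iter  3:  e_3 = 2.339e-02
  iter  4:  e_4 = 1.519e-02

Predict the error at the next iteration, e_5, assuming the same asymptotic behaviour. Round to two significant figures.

8.4e-3

First estimate the order: p ≈ ln(e_4/e_3) / ln(e_3/e_2) = ln(1.519e-02/2.339e-02)/ln(2.339e-02/3.203e-02) = ln(0.649423)/ln(0.730253) ≈ 1.3732.
Then e_5 ≈ e_4·(e_4/e_3)^p = 1.519e-02·(0.649423)^1.3732 = 1.519e-02·0.552794 ≈ 0.008397.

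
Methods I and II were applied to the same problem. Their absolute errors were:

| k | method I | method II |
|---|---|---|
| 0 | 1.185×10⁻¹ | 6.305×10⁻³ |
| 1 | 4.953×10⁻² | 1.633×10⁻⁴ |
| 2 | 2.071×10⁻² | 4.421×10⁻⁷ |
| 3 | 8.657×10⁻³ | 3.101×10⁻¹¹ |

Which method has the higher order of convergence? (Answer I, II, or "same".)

Method I: p ≈ ln(8.657×10⁻³/2.071×10⁻²)/ln(2.071×10⁻²/4.953×10⁻²) ≈ 1.00.
Method II: p ≈ ln(3.101×10⁻¹¹/4.421×10⁻⁷)/ln(4.421×10⁻⁷/1.633×10⁻⁴) ≈ 1.62.
Method II has the higher order (≈1.6 vs ≈1.0).

II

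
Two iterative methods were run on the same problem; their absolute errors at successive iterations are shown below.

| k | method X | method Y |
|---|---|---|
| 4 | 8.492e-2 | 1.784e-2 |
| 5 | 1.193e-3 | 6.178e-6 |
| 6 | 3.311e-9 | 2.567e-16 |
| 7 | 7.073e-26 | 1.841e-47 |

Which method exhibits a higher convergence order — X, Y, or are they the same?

Method X: p ≈ ln(7.073e-26/3.311e-9)/ln(3.311e-9/1.193e-3) ≈ 3.00.
Method Y: p ≈ ln(1.841e-47/2.567e-16)/ln(2.567e-16/6.178e-6) ≈ 3.00.
Both orders ≈ 3.0 — effectively the same.

same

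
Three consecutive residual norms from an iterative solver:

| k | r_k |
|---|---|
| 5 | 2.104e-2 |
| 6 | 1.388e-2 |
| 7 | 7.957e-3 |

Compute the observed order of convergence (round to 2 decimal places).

p ≈ ln(r_7/r_6) / ln(r_6/r_5)
  = ln(7.957e-3/1.388e-2) / ln(1.388e-2/2.104e-2)
  = ln(0.573271) / ln(0.659696)
  = -0.55640 / -0.41598 ≈ 1.33756

1.34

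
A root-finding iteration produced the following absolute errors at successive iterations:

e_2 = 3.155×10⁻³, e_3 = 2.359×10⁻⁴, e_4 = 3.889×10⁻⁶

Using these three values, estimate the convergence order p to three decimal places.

p ≈ ln(e_4/e_3) / ln(e_3/e_2)
  = ln(3.889×10⁻⁶/2.359×10⁻⁴) / ln(2.359×10⁻⁴/3.155×10⁻³)
  = ln(0.0164858) / ln(0.0747702)
  = -4.105256 / -2.593336 ≈ 1.583002

1.583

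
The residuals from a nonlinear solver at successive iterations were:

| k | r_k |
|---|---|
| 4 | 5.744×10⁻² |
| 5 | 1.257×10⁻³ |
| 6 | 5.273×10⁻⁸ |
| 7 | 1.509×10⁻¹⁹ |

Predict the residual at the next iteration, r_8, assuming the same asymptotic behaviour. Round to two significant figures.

First estimate the order: p ≈ ln(r_7/r_6) / ln(r_6/r_5) = ln(1.509×10⁻¹⁹/5.273×10⁻⁸)/ln(5.273×10⁻⁸/1.257×10⁻³) = ln(2.86175e-12)/ln(4.19491e-05) ≈ 2.6371.
Then r_8 ≈ r_7·(r_7/r_6)^p = 1.509×10⁻¹⁹·(2.86175e-12)^2.6371 = 1.509×10⁻¹⁹·3.62229e-31 ≈ 5.466e-50.

5.5e-50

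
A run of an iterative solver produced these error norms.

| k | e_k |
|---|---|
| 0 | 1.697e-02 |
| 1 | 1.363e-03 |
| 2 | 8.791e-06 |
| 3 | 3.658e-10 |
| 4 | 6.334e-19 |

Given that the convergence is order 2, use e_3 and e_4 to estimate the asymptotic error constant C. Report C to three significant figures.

4.73

C ≈ e_4 / e_3^2
  = 6.334e-19 / (3.658e-10)^2
  = 6.334e-19 / 1.3381e-19 ≈ 4.7336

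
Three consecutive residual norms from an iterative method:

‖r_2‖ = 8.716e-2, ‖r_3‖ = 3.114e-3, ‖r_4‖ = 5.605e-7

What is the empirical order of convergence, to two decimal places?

p ≈ ln(‖r_4‖/‖r_3‖) / ln(‖r_3‖/‖r_2‖)
  = ln(5.605e-7/3.114e-3) / ln(3.114e-3/8.716e-2)
  = ln(0.000179994) / ln(0.0357274)
  = -8.62259 / -3.33184 ≈ 2.58794

2.59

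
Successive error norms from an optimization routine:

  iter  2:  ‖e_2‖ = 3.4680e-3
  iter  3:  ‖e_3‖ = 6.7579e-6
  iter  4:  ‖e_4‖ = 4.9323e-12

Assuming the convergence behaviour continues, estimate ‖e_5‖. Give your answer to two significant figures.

First estimate the order: p ≈ ln(‖e_4‖/‖e_3‖) / ln(‖e_3‖/‖e_2‖) = ln(4.9323e-12/6.7579e-6)/ln(6.7579e-6/3.4680e-3) = ln(7.29857e-07)/ln(0.00194864) ≈ 2.2643.
Then ‖e_5‖ ≈ ‖e_4‖·(‖e_4‖/‖e_3‖)^p = 4.9323e-12·(7.29857e-07)^2.2643 = 4.9323e-12·1.27212e-14 ≈ 6.274e-26.

6.3e-26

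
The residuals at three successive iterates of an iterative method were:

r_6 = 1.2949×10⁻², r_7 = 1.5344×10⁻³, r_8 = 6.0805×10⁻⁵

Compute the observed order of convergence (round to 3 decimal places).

1.514

p ≈ ln(r_8/r_7) / ln(r_7/r_6)
  = ln(6.0805×10⁻⁵/1.5344×10⁻³) / ln(1.5344×10⁻³/1.2949×10⁻²)
  = ln(0.0396279) / ln(0.118496)
  = -3.228222 / -2.132876 ≈ 1.513554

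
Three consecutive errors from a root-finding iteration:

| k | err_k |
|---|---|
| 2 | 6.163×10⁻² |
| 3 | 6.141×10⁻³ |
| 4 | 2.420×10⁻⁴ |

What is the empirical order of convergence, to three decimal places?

1.402

p ≈ ln(err_4/err_3) / ln(err_3/err_2)
  = ln(2.420×10⁻⁴/6.141×10⁻³) / ln(6.141×10⁻³/6.163×10⁻²)
  = ln(0.0394073) / ln(0.099643)
  = -3.233804 / -2.306161 ≈ 1.402246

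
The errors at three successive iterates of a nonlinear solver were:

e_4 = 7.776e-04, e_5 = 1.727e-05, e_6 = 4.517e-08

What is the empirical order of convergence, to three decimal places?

p ≈ ln(e_6/e_5) / ln(e_5/e_4)
  = ln(4.517e-08/1.727e-05) / ln(1.727e-05/7.776e-04)
  = ln(0.00261552) / ln(0.0222094)
  = -5.946292 / -3.807240 ≈ 1.561838

1.562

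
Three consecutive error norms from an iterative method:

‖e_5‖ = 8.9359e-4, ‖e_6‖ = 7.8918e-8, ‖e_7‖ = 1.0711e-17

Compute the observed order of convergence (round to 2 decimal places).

p ≈ ln(‖e_7‖/‖e_6‖) / ln(‖e_6‖/‖e_5‖)
  = ln(1.0711e-17/7.8918e-8) / ln(7.8918e-8/8.9359e-4)
  = ln(1.35723e-10) / ln(8.83157e-05)
  = -22.72041 / -9.33459 ≈ 2.43400

2.43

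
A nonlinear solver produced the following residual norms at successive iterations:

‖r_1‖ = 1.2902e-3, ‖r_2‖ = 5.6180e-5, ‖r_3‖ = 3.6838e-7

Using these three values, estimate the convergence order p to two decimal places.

1.60

p ≈ ln(‖r_3‖/‖r_2‖) / ln(‖r_2‖/‖r_1‖)
  = ln(3.6838e-7/5.6180e-5) / ln(5.6180e-5/1.2902e-3)
  = ln(0.00655714) / ln(0.0435436)
  = -5.02720 / -3.13399 ≈ 1.60409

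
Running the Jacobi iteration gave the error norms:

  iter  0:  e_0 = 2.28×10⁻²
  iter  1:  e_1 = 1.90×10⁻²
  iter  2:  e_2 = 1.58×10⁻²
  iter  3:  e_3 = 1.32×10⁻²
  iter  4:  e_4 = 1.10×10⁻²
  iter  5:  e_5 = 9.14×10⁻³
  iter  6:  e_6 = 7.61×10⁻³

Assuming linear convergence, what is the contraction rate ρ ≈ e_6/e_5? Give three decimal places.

ρ ≈ e_6/e_5 = 7.61×10⁻³/9.14×10⁻³ = 0.83260

0.833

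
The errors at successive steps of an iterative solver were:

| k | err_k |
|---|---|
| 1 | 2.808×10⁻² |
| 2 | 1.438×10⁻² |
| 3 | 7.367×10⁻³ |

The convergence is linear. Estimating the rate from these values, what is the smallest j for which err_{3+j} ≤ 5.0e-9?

Rate ρ ≈ err_3/err_2 = 7.367×10⁻³/1.438×10⁻² = 0.5123.
After j more steps, err_{3+j} ≈ 7.367×10⁻³·ρ^j; need ρ^j ≤ 5.0e-9/7.367×10⁻³ = 6.78702e-07.
j ≥ ln(6.78702e-07)/ln(0.5123) = -14.2031/-0.66884 = 21.235.
So 22 more iterations are needed.

22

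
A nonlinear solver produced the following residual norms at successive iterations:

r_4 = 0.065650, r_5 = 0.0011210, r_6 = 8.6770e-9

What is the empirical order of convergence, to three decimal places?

2.892

p ≈ ln(r_6/r_5) / ln(r_5/r_4)
  = ln(8.6770e-9/0.0011210) / ln(0.0011210/0.065650)
  = ln(7.74041e-06) / ln(0.0170754)
  = -11.769056 / -4.070116 ≈ 2.891578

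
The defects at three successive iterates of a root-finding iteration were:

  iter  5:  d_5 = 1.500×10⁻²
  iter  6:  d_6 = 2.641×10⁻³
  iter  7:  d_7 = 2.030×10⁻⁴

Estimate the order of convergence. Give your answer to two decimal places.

1.48

p ≈ ln(d_7/d_6) / ln(d_6/d_5)
  = ln(2.030×10⁻⁴/2.641×10⁻³) / ln(2.641×10⁻³/1.500×10⁻²)
  = ln(0.0768648) / ln(0.176067)
  = -2.56571 / -1.73689 ≈ 1.47719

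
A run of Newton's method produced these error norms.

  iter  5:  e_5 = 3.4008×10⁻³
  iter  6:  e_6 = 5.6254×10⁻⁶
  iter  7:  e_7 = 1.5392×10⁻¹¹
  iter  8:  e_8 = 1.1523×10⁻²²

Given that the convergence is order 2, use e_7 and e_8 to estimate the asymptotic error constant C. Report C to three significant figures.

C ≈ e_8 / e_7^2
  = 1.1523×10⁻²² / (1.5392×10⁻¹¹)^2
  = 1.1523×10⁻²² / 2.36914e-22 ≈ 0.48638

0.486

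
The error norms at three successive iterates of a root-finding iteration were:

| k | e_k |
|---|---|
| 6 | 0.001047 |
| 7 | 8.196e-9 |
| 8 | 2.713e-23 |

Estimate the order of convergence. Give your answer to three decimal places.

2.836

p ≈ ln(e_8/e_7) / ln(e_7/e_6)
  = ln(2.713e-23/8.196e-9) / ln(8.196e-9/0.001047)
  = ln(3.31015e-15) / ln(7.82808e-06)
  = -33.341783 / -11.757793 ≈ 2.835718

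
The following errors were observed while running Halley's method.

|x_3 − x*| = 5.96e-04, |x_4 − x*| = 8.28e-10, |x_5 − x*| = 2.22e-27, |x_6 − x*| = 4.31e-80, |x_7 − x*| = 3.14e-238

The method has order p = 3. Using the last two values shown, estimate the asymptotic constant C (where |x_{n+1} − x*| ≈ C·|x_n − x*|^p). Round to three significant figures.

C ≈ |x_7 − x*| / |x_6 − x*|^3
  = 3.14e-238 / (4.31e-80)^3
  = 3.14e-238 / 8.0063e-239 ≈ 3.9219

3.92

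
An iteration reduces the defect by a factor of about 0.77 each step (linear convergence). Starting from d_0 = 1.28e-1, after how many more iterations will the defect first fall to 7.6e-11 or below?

82

After k steps, d_k ≈ 1.28e-1·0.77^k.
Need 0.77^k ≤ 7.6e-11/1.28e-1 = 5.9375e-10.
k ≥ ln(5.9375e-10)/ln(0.77) = -21.2446/-0.26136 = 81.285.
Smallest integer k = 82.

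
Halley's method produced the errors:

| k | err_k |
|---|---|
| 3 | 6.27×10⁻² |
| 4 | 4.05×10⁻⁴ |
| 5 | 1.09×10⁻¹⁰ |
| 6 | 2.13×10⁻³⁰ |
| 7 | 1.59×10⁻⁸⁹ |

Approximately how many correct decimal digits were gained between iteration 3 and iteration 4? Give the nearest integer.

2

Digits gained ≈ log₁₀(err_3/err_4) = log₁₀(6.27×10⁻²/4.05×10⁻⁴) = log₁₀(154.815) ≈ 2.190.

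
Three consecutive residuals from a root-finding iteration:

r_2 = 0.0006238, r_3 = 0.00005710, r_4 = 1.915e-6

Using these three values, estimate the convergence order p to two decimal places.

1.42

p ≈ ln(r_4/r_3) / ln(r_3/r_2)
  = ln(1.915e-6/0.00005710) / ln(0.00005710/0.0006238)
  = ln(0.0335377) / ln(0.0915357)
  = -3.39509 / -2.39103 ≈ 1.41993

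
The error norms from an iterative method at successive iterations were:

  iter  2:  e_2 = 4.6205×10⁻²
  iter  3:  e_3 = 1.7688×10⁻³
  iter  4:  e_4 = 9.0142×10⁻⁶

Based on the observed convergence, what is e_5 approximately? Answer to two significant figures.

First estimate the order: p ≈ ln(e_4/e_3) / ln(e_3/e_2) = ln(9.0142×10⁻⁶/1.7688×10⁻³)/ln(1.7688×10⁻³/4.6205×10⁻²) = ln(0.00509622)/ln(0.0382816) ≈ 1.6180.
Then e_5 ≈ e_4·(e_4/e_3)^p = 9.0142×10⁻⁶·(0.00509622)^1.6180 = 9.0142×10⁻⁶·0.000195132 ≈ 1.759e-09.

1.8e-9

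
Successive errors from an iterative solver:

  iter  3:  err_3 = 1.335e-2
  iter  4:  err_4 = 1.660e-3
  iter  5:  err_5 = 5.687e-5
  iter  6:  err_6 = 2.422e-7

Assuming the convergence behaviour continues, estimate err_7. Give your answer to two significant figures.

3.5e-11

First estimate the order: p ≈ ln(err_6/err_5) / ln(err_5/err_4) = ln(2.422e-7/5.687e-5)/ln(5.687e-5/1.660e-3) = ln(0.00425884)/ln(0.034259) ≈ 1.6180.
Then err_7 ≈ err_6·(err_6/err_5)^p = 2.422e-7·(0.00425884)^1.6180 = 2.422e-7·0.000145946 ≈ 3.535e-11.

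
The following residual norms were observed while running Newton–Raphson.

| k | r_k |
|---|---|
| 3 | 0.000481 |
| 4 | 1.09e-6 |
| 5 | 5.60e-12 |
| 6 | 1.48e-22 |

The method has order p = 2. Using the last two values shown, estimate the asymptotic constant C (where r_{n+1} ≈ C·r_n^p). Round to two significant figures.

C ≈ r_6 / r_5^2
  = 1.48e-22 / (5.60e-12)^2
  = 1.48e-22 / 3.136e-23 ≈ 4.7194

4.7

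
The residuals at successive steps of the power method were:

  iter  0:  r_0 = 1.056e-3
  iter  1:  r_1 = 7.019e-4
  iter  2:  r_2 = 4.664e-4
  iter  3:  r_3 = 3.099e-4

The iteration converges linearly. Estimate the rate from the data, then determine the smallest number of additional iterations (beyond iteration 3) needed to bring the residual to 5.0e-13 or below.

Rate ρ ≈ r_3/r_2 = 3.099e-4/4.664e-4 = 0.6645.
After j more steps, r_{3+j} ≈ 3.099e-4·ρ^j; need ρ^j ≤ 5.0e-13/3.099e-4 = 1.61342e-09.
j ≥ ln(1.61342e-09)/ln(0.6645) = -20.2449/-0.40872 = 49.532.
So 50 more iterations are needed.

50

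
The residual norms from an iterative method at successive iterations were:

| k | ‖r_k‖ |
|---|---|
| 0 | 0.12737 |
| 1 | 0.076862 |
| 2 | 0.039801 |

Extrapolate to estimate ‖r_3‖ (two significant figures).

First estimate the order: p ≈ ln(‖r_2‖/‖r_1‖) / ln(‖r_1‖/‖r_0‖) = ln(0.039801/0.076862)/ln(0.076862/0.12737) = ln(0.517824)/ln(0.603455) ≈ 1.3030.
Then ‖r_3‖ ≈ ‖r_2‖·(‖r_2‖/‖r_1‖)^p = 0.039801·(0.517824)^1.3030 = 0.039801·0.424209 ≈ 0.01688.

1.7e-2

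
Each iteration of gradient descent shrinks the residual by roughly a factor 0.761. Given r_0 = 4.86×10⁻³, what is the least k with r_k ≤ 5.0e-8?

43

After k steps, r_k ≈ 4.86×10⁻³·0.761^k.
Need 0.761^k ≤ 5.0e-8/4.86×10⁻³ = 1.02881e-05.
k ≥ ln(1.02881e-05)/ln(0.761) = -11.4845/-0.27312 = 42.049.
Smallest integer k = 43.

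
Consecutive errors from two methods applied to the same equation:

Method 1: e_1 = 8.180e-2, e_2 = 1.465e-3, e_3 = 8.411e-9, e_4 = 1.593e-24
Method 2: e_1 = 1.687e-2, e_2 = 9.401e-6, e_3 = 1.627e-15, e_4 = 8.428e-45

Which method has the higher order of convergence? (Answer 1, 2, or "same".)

same

Method 1: p ≈ ln(1.593e-24/8.411e-9)/ln(8.411e-9/1.465e-3) ≈ 3.00.
Method 2: p ≈ ln(8.428e-45/1.627e-15)/ln(1.627e-15/9.401e-6) ≈ 3.00.
Both orders ≈ 3.0 — effectively the same.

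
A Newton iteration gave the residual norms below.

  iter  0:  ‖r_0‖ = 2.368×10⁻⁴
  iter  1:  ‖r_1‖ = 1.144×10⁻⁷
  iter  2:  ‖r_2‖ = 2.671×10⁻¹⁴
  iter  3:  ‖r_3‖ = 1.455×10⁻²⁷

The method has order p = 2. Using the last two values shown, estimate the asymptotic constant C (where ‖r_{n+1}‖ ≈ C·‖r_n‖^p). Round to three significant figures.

2.04

C ≈ ‖r_3‖ / ‖r_2‖^2
  = 1.455×10⁻²⁷ / (2.671×10⁻¹⁴)^2
  = 1.455×10⁻²⁷ / 7.13424e-28 ≈ 2.0395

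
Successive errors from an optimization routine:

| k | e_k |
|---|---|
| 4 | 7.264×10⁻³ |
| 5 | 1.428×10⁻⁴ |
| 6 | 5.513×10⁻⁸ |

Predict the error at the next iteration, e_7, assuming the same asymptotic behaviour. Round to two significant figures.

First estimate the order: p ≈ ln(e_6/e_5) / ln(e_5/e_4) = ln(5.513×10⁻⁸/1.428×10⁻⁴)/ln(1.428×10⁻⁴/7.264×10⁻³) = ln(0.000386064)/ln(0.0196586) ≈ 2.0003.
Then e_7 ≈ e_6·(e_6/e_5)^p = 5.513×10⁻⁸·(0.000386064)^2.0003 = 5.513×10⁻⁸·1.48694e-07 ≈ 8.198e-15.

8.2e-15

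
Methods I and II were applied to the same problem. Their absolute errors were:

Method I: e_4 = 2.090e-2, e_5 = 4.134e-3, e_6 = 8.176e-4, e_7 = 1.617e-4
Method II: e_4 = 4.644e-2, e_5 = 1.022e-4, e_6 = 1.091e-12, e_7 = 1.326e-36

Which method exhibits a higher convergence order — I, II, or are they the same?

II

Method I: p ≈ ln(1.617e-4/8.176e-4)/ln(8.176e-4/4.134e-3) ≈ 1.00.
Method II: p ≈ ln(1.326e-36/1.091e-12)/ln(1.091e-12/1.022e-4) ≈ 3.00.
Method II has the higher order (≈3.0 vs ≈1.0).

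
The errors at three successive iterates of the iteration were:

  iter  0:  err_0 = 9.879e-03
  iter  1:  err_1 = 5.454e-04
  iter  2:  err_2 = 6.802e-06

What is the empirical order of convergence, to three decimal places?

p ≈ ln(err_2/err_1) / ln(err_1/err_0)
  = ln(6.802e-06/5.454e-04) / ln(5.454e-04/9.879e-03)
  = ln(0.0124716) / ln(0.055208)
  = -4.384301 / -2.896647 ≈ 1.513578

1.514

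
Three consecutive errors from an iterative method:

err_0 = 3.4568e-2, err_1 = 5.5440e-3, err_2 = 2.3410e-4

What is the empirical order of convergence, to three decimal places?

1.729

p ≈ ln(err_2/err_1) / ln(err_1/err_0)
  = ln(2.3410e-4/5.5440e-3) / ln(5.5440e-3/3.4568e-2)
  = ln(0.0422258) / ln(0.16038)
  = -3.164724 / -1.830209 ≈ 1.729160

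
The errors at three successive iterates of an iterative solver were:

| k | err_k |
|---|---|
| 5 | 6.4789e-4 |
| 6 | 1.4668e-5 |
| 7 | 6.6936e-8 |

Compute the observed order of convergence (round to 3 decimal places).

p ≈ ln(err_7/err_6) / ln(err_6/err_5)
  = ln(6.6936e-8/1.4668e-5) / ln(1.4668e-5/6.4789e-4)
  = ln(0.0045634) / ln(0.0226396)
  = -5.389687 / -3.788055 ≈ 1.422811

1.423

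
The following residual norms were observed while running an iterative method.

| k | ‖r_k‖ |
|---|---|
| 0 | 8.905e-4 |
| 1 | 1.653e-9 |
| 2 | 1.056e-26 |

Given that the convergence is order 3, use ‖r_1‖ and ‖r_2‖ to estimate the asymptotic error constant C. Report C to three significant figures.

2.34

C ≈ ‖r_2‖ / ‖r_1‖^3
  = 1.056e-26 / (1.653e-9)^3
  = 1.056e-26 / 4.51667e-27 ≈ 2.338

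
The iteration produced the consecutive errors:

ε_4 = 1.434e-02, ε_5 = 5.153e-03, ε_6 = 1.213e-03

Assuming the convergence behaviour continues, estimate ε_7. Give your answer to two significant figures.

1.6e-4

First estimate the order: p ≈ ln(ε_6/ε_5) / ln(ε_5/ε_4) = ln(1.213e-03/5.153e-03)/ln(5.153e-03/1.434e-02) = ln(0.235397)/ln(0.359344) ≈ 1.4133.
Then ε_7 ≈ ε_6·(ε_6/ε_5)^p = 1.213e-03·(0.235397)^1.4133 = 1.213e-03·0.129469 ≈ 0.000157.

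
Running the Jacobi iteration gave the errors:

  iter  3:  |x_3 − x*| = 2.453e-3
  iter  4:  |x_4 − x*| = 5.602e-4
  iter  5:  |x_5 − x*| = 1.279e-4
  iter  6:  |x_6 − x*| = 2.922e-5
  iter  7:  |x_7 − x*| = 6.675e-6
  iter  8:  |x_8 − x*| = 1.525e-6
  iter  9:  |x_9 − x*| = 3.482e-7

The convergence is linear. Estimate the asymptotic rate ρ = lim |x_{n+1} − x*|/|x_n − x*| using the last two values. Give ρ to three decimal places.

0.228

ρ ≈ |x_9 − x*|/|x_8 − x*| = 3.482e-7/1.525e-6 = 0.22833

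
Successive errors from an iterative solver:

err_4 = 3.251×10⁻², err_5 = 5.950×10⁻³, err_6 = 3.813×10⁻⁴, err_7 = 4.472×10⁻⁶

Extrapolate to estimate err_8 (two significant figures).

First estimate the order: p ≈ ln(err_7/err_6) / ln(err_6/err_5) = ln(4.472×10⁻⁶/3.813×10⁻⁴)/ln(3.813×10⁻⁴/5.950×10⁻³) = ln(0.0117283)/ln(0.064084) ≈ 1.6181.
Then err_8 ≈ err_7·(err_7/err_6)^p = 4.472×10⁻⁶·(0.0117283)^1.6181 = 4.472×10⁻⁶·0.000751327 ≈ 3.36e-09.

3.4e-9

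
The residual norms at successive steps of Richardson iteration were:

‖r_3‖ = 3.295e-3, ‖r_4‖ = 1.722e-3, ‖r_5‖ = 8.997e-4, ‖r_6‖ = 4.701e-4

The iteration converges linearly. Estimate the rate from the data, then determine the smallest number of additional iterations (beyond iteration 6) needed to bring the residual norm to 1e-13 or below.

Rate ρ ≈ ‖r_6‖/‖r_5‖ = 4.701e-4/8.997e-4 = 0.5225.
After j more steps, ‖r_{6+j}‖ ≈ 4.701e-4·ρ^j; need ρ^j ≤ 1e-13/4.701e-4 = 2.12721e-10.
j ≥ ln(2.12721e-10)/ln(0.5225) = -22.2710/-0.64913 = 34.309.
So 35 more iterations are needed.

35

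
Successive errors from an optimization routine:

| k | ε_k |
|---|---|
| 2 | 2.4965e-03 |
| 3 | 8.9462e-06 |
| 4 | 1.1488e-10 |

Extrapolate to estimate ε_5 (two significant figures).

First estimate the order: p ≈ ln(ε_4/ε_3) / ln(ε_3/ε_2) = ln(1.1488e-10/8.9462e-06)/ln(8.9462e-06/2.4965e-03) = ln(1.28412e-05)/ln(0.0035835) ≈ 2.0000.
Then ε_5 ≈ ε_4·(ε_4/ε_3)^p = 1.1488e-10·(1.28412e-05)^2.0000 = 1.1488e-10·1.64896e-10 ≈ 1.894e-20.

1.9e-20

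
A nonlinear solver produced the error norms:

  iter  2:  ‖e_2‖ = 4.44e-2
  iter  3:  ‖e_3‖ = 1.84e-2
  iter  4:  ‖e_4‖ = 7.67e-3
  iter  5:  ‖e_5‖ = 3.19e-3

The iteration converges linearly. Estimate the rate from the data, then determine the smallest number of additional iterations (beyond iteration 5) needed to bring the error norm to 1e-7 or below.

Rate ρ ≈ ‖e_5‖/‖e_4‖ = 3.19e-3/7.67e-3 = 0.4159.
After j more steps, ‖e_{5+j}‖ ≈ 3.19e-3·ρ^j; need ρ^j ≤ 1e-7/3.19e-3 = 3.1348e-05.
j ≥ ln(3.1348e-05)/ln(0.4159) = -10.3704/-0.87731 = 11.821.
So 12 more iterations are needed.

12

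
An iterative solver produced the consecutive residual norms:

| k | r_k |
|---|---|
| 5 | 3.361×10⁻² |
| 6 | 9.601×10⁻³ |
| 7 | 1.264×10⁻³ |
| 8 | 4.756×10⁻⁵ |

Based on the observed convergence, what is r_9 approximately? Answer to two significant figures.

First estimate the order: p ≈ ln(r_8/r_7) / ln(r_7/r_6) = ln(4.756×10⁻⁵/1.264×10⁻³)/ln(1.264×10⁻³/9.601×10⁻³) = ln(0.0376266)/ln(0.131653) ≈ 1.6177.
Then r_9 ≈ r_8·(r_8/r_7)^p = 4.756×10⁻⁵·(0.0376266)^1.6177 = 4.756×10⁻⁵·0.0049611 ≈ 2.359e-07.

2.4e-7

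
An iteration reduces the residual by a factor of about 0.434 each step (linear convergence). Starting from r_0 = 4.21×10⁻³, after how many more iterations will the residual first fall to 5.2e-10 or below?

After k steps, r_k ≈ 4.21×10⁻³·0.434^k.
Need 0.434^k ≤ 5.2e-10/4.21×10⁻³ = 1.23515e-07.
k ≥ ln(1.23515e-07)/ln(0.434) = -15.9069/-0.83471 = 19.057.
Smallest integer k = 20.

20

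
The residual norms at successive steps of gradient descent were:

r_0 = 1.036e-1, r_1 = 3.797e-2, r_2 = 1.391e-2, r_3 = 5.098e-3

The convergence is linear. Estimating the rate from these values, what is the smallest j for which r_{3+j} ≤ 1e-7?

11

Rate ρ ≈ r_3/r_2 = 5.098e-3/1.391e-2 = 0.3665.
After j more steps, r_{3+j} ≈ 5.098e-3·ρ^j; need ρ^j ≤ 1e-7/5.098e-3 = 1.96155e-05.
j ≥ ln(1.96155e-05)/ln(0.3665) = -10.8392/-1.00376 = 10.799.
So 11 more iterations are needed.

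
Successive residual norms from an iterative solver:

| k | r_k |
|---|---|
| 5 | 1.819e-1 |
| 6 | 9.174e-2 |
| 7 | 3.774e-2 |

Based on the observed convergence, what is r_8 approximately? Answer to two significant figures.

First estimate the order: p ≈ ln(r_7/r_6) / ln(r_6/r_5) = ln(3.774e-2/9.174e-2)/ln(9.174e-2/1.819e-1) = ln(0.41138)/ln(0.504343) ≈ 1.2976.
Then r_8 ≈ r_7·(r_7/r_6)^p = 3.774e-2·(0.41138)^1.2976 = 3.774e-2·0.315822 ≈ 0.01192.

1.2e-2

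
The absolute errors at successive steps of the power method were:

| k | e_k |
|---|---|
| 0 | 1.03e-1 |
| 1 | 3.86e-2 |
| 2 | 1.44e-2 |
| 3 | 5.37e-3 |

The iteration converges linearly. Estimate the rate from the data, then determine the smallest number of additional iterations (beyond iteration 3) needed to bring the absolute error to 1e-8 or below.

14

Rate ρ ≈ e_3/e_2 = 5.37e-3/1.44e-2 = 0.3729.
After j more steps, e_{3+j} ≈ 5.37e-3·ρ^j; need ρ^j ≤ 1e-8/5.37e-3 = 1.8622e-06.
j ≥ ln(1.8622e-06)/ln(0.3729) = -13.1938/-0.98644 = 13.375.
So 14 more iterations are needed.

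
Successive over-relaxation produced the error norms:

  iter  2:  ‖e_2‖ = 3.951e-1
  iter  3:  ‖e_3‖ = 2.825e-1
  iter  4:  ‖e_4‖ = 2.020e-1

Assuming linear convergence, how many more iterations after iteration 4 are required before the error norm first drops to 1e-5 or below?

30

Rate ρ ≈ ‖e_4‖/‖e_3‖ = 2.020e-1/2.825e-1 = 0.7150.
After j more steps, ‖e_{4+j}‖ ≈ 2.020e-1·ρ^j; need ρ^j ≤ 1e-5/2.020e-1 = 4.9505e-05.
j ≥ ln(4.9505e-05)/ln(0.7150) = -9.9134/-0.33547 = 29.551.
So 30 more iterations are needed.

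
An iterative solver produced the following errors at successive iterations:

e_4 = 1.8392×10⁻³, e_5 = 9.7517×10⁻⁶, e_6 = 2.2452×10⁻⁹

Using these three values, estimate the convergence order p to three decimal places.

1.599

p ≈ ln(e_6/e_5) / ln(e_5/e_4)
  = ln(2.2452×10⁻⁹/9.7517×10⁻⁶) / ln(9.7517×10⁻⁶/1.8392×10⁻³)
  = ln(0.000230237) / ln(0.00530214)
  = -8.376401 / -5.239645 ≈ 1.598658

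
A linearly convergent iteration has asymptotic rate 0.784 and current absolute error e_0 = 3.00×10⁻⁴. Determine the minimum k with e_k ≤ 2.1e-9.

49

After k steps, e_k ≈ 3.00×10⁻⁴·0.784^k.
Need 0.784^k ≤ 2.1e-9/3.00×10⁻⁴ = 7e-06.
k ≥ ln(7e-06)/ln(0.784) = -11.8696/-0.24335 = 48.776.
Smallest integer k = 49.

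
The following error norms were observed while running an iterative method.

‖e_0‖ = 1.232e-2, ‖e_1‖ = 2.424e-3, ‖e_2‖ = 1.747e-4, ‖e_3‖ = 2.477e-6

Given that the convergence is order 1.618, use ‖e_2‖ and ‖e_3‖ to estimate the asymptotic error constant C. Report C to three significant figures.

2.98

C ≈ ‖e_3‖ / ‖e_2‖^1.618
  = 2.477e-6 / (1.747e-4)^1.618
  = 2.477e-6 / 8.31821e-07 ≈ 2.9778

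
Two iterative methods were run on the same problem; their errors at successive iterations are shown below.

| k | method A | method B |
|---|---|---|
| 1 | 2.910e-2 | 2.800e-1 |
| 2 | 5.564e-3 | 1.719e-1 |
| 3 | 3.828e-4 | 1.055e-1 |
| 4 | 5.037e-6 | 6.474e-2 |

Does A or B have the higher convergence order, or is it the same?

A

Method A: p ≈ ln(5.037e-6/3.828e-4)/ln(3.828e-4/5.564e-3) ≈ 1.62.
Method B: p ≈ ln(6.474e-2/1.055e-1)/ln(1.055e-1/1.719e-1) ≈ 1.00.
Method A has the higher order (≈1.6 vs ≈1.0).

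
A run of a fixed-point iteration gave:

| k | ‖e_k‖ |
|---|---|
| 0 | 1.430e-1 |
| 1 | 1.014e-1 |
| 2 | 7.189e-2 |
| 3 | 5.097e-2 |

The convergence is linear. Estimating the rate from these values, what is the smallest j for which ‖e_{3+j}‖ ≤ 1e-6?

Rate ρ ≈ ‖e_3‖/‖e_2‖ = 5.097e-2/7.189e-2 = 0.7090.
After j more steps, ‖e_{3+j}‖ ≈ 5.097e-2·ρ^j; need ρ^j ≤ 1e-6/5.097e-2 = 1.96194e-05.
j ≥ ln(1.96194e-05)/ln(0.7090) = -10.8390/-0.34390 = 31.518.
So 32 more iterations are needed.

32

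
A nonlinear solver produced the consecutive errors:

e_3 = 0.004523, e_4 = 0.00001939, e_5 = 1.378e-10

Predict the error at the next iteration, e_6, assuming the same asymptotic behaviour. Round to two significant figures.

First estimate the order: p ≈ ln(e_5/e_4) / ln(e_4/e_3) = ln(1.378e-10/0.00001939)/ln(0.00001939/0.004523) = ln(7.10676e-06)/ln(0.00428698) ≈ 2.1743.
Then e_6 ≈ e_5·(e_5/e_4)^p = 1.378e-10·(7.10676e-06)^2.1743 = 1.378e-10·6.3972e-12 ≈ 8.815e-22.

8.8e-22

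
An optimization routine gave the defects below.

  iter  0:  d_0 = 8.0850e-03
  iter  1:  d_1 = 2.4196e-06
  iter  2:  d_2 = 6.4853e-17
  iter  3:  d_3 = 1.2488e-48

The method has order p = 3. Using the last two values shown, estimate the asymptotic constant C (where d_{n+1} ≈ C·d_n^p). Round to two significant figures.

4.6

C ≈ d_3 / d_2^3
  = 1.2488e-48 / (6.4853e-17)^3
  = 1.2488e-48 / 2.72766e-49 ≈ 4.5783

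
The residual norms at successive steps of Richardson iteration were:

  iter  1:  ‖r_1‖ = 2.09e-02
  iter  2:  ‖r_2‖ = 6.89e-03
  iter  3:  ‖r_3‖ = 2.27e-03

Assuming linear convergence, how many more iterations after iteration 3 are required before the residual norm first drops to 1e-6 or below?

7

Rate ρ ≈ ‖r_3‖/‖r_2‖ = 2.27e-03/6.89e-03 = 0.3295.
After j more steps, ‖r_{3+j}‖ ≈ 2.27e-03·ρ^j; need ρ^j ≤ 1e-6/2.27e-03 = 0.000440529.
j ≥ ln(0.000440529)/ln(0.3295) = -7.7275/-1.11018 = 6.961.
So 7 more iterations are needed.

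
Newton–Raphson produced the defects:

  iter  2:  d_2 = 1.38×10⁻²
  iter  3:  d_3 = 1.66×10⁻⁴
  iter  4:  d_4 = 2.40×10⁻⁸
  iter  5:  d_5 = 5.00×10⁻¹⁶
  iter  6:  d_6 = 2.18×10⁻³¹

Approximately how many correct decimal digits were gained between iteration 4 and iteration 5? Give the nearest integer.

8

Digits gained ≈ log₁₀(d_4/d_5) = log₁₀(2.40×10⁻⁸/5.00×10⁻¹⁶) = log₁₀(4.8e+07) ≈ 7.681.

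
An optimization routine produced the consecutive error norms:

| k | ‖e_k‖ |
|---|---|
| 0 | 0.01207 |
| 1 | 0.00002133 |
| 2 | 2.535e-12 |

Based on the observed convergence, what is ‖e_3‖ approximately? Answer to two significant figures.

First estimate the order: p ≈ ln(‖e_2‖/‖e_1‖) / ln(‖e_1‖/‖e_0‖) = ln(2.535e-12/0.00002133)/ln(0.00002133/0.01207) = ln(1.18847e-07)/ln(0.00176719) ≈ 2.5157.
Then ‖e_3‖ ≈ ‖e_2‖·(‖e_2‖/‖e_1‖)^p = 2.535e-12·(1.18847e-07)^2.5157 = 2.535e-12·3.79095e-18 ≈ 9.61e-30.

9.6e-30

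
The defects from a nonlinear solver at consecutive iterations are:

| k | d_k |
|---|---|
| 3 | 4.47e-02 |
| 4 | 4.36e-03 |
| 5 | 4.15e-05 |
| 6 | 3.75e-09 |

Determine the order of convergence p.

Consecutive ratios: d_6/d_5 = 3.75e-09/4.15e-05 = 9.03614e-05, d_5/d_4 = 4.15e-05/4.36e-03 = 0.00951835.
p ≈ ln(9.03614e-05)/ln(0.00951835) = -9.3117/-4.6545 ≈ 2.00.
So the convergence is quadratic (order 2).

2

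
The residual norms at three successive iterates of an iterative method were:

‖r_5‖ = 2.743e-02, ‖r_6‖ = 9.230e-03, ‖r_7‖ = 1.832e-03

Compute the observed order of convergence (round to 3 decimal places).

p ≈ ln(‖r_7‖/‖r_6‖) / ln(‖r_6‖/‖r_5‖)
  = ln(1.832e-03/9.230e-03) / ln(9.230e-03/2.743e-02)
  = ln(0.198483) / ln(0.336493)
  = -1.617052 / -1.089178 ≈ 1.484654

1.485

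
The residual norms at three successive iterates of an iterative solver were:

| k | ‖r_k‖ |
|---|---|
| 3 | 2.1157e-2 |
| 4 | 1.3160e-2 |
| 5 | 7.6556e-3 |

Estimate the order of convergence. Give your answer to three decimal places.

p ≈ ln(‖r_5‖/‖r_4‖) / ln(‖r_4‖/‖r_3‖)
  = ln(7.6556e-3/1.3160e-2) / ln(1.3160e-2/2.1157e-2)
  = ln(0.581733) / ln(0.622016)
  = -0.541744 / -0.474789 ≈ 1.141021

1.141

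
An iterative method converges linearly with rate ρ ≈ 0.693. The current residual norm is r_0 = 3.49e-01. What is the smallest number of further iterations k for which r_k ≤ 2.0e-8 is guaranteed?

After k steps, r_k ≈ 3.49e-01·0.693^k.
Need 0.693^k ≤ 2.0e-8/3.49e-01 = 5.73066e-08.
k ≥ ln(5.73066e-08)/ln(0.693) = -16.6749/-0.36673 = 45.469.
Smallest integer k = 46.

46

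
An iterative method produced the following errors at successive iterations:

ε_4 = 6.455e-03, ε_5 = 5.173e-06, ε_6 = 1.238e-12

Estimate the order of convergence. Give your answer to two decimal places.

p ≈ ln(ε_6/ε_5) / ln(ε_5/ε_4)
  = ln(1.238e-12/5.173e-06) / ln(5.173e-06/6.455e-03)
  = ln(2.3932e-07) / ln(0.000801394)
  = -15.24546 / -7.12916 ≈ 2.13847

2.14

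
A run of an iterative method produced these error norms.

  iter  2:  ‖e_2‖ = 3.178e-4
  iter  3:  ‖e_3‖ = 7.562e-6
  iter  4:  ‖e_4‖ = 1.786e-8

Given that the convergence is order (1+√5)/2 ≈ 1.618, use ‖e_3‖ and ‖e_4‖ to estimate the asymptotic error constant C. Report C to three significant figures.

C ≈ ‖e_4‖ / ‖e_3‖^1.618
  = 1.786e-8 / (7.562e-6)^1.618
  = 1.786e-8 / 5.17171e-09 ≈ 3.4534

3.45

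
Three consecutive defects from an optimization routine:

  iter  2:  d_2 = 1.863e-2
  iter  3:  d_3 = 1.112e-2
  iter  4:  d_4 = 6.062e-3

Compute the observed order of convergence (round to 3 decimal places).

p ≈ ln(d_4/d_3) / ln(d_3/d_2)
  = ln(6.062e-3/1.112e-2) / ln(1.112e-2/1.863e-2)
  = ln(0.545144) / ln(0.596887)
  = -0.606705 / -0.516027 ≈ 1.175723

1.176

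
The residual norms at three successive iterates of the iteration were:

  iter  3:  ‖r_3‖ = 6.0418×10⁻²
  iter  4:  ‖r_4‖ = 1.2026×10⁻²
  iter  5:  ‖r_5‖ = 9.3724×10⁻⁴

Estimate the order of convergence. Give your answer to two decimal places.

1.58

p ≈ ln(‖r_5‖/‖r_4‖) / ln(‖r_4‖/‖r_3‖)
  = ln(9.3724×10⁻⁴/1.2026×10⁻²) / ln(1.2026×10⁻²/6.0418×10⁻²)
  = ln(0.0779345) / ln(0.199047)
  = -2.55189 / -1.61421 ≈ 1.58089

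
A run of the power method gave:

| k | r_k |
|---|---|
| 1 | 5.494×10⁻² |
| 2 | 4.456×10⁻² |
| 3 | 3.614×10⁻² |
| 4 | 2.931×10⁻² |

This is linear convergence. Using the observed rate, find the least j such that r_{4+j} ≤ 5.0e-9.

Rate ρ ≈ r_4/r_3 = 2.931×10⁻²/3.614×10⁻² = 0.8110.
After j more steps, r_{4+j} ≈ 2.931×10⁻²·ρ^j; need ρ^j ≤ 5.0e-9/2.931×10⁻² = 1.7059e-07.
j ≥ ln(1.7059e-07)/ln(0.8110) = -15.5840/-0.20949 = 74.390.
So 75 more iterations are needed.

75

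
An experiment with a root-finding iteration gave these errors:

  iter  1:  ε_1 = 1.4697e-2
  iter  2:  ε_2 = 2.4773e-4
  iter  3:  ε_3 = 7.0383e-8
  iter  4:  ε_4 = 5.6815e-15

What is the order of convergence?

2

Consecutive ratios: ε_4/ε_3 = 5.6815e-15/7.0383e-8 = 8.07226e-08, ε_3/ε_2 = 7.0383e-8/2.4773e-4 = 0.000284112.
p ≈ ln(8.07226e-08)/ln(0.000284112) = -16.3322/-8.1661 ≈ 2.00.
So the convergence is quadratic (order 2).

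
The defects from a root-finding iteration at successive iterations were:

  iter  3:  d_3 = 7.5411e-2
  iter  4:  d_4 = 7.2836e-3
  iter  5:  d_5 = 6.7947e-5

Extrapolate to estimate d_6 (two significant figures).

First estimate the order: p ≈ ln(d_5/d_4) / ln(d_4/d_3) = ln(6.7947e-5/7.2836e-3)/ln(7.2836e-3/7.5411e-2) = ln(0.00932877)/ln(0.0965854) ≈ 2.0000.
Then d_6 ≈ d_5·(d_5/d_4)^p = 6.7947e-5·(0.00932877)^2.0000 = 6.7947e-5·8.70259e-05 ≈ 5.913e-09.

5.9e-9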